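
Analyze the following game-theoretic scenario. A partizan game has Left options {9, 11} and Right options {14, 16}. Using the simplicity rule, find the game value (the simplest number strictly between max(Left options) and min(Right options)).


Left options: {9, 11}, max = 11
Right options: {14, 16}, min = 14
All options are numbers and max(Left) < min(Right), so by the simplicity theorem the value is the simplest (earliest-born) number strictly between 11 and 14.
Integers 12 through 13 all lie strictly between 11 and 14.
Among integers, the simplest (lowest birthday = smallest |n|; 0 is born on day 0, +-n on day n) is 12.
No non-integer in the interval can be simpler: if x is a non-integer in the interval, then floor(x) or ceil(x) also lies in the interval (the interval contains an integer), and both are proper prefixes of x's sign expansion, i.e. born earlier. So the game value is 12.
Game value = 12

12


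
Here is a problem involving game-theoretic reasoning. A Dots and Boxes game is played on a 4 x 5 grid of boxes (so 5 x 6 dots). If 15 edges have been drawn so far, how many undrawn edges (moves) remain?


Grid: 4 x 5 boxes, i.e. 5 rows and 6 columns of dots.
Horizontal edges: (rows + 1) * cols = 5 * 5 = 25
Vertical edges: rows * (cols + 1) = 4 * 6 = 24
Total edges: 25 + 24 = 49
Edges drawn: 15
Remaining: 49 - 15 = 34

34


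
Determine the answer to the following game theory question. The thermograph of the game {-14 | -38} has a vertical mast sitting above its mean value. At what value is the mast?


Game = {-14 | -38}, a switch {a | b} with numbers a > b.
Its thermograph has left wall a - t and right wall b + t, which meet at t = (a - b)/2, where both equal (a + b)/2. So the mast (mean value) is at (a + b)/2.
Mean = (-14 + (-38))/2 = -52/2 = -26

-26


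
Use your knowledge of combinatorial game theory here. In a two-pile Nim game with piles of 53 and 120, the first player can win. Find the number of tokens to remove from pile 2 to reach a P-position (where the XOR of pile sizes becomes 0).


Piles: 53 and 120
Current XOR: 53 XOR 120 = 77 (non-zero, so this is an N-position).
To make the XOR zero, we need to find a move that balances the piles.
For pile 2 (size 120): target = 120 XOR 77 = 53
We reduce pile 2 from 120 to 53.
Tokens removed: 120 - 53 = 67
Verification: 53 XOR 53 = 0

67


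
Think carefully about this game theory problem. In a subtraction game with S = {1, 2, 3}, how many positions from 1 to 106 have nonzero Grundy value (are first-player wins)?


Subtraction set S = {1, 2, 3}, so G(n) = n mod 4.
G(n) = 0 when n is a multiple of 4.
Multiples of 4 in [1, 106]: 26
N-positions (nonzero Grundy) = 106 - 26 = 80

80


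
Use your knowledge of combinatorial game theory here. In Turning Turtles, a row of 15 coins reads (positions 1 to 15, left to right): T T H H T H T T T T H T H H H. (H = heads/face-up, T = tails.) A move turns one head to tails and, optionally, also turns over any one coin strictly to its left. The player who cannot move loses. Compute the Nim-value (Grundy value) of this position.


Coins: T T H H T H T T T T H T H H H
Key fact: a single head at position k behaves exactly like a Nim heap of size k (turning it to T and optionally flipping a coin at j < k corresponds to moving the heap from k to j, or to 0), and heads combine as a disjunctive sum (two heads at the same place would cancel, matching j XOR j = 0). So the Nim-value is the XOR of the 1-indexed positions of the heads.
Face-up positions (1-indexed): [3, 4, 6, 11, 13, 14, 15]
XOR 0 with 3: 0 XOR 3 = 3
XOR 3 with 4: 3 XOR 4 = 7
XOR 7 with 6: 7 XOR 6 = 1
XOR 1 with 11: 1 XOR 11 = 10
XOR 10 with 13: 10 XOR 13 = 7
XOR 7 with 14: 7 XOR 14 = 9
XOR 9 with 15: 9 XOR 15 = 6
Nim-value = 6

6


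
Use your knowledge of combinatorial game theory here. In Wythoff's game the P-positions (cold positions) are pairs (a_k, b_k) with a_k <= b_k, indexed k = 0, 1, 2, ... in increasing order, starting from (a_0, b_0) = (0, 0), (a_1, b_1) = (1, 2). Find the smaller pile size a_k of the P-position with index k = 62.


By Wythoff's theorem, a_k = floor(k * phi) and b_k = floor(k * phi^2) = a_k + k, where phi = (1 + sqrt(5))/2 is the golden ratio.
phi = (1 + sqrt(5))/2 = 1.618034
k = 62
k * phi = 62 * 1.618034 = 100.318107
a_62 = floor(k * phi) = 100

100


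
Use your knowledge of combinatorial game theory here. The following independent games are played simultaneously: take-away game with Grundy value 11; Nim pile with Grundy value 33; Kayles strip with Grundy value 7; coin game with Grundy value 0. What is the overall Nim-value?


By the Sprague-Grundy theorem, the Grundy value of a sum of games is the XOR of individual Grundy values.
take-away game: Grundy value = 11. Running XOR: 0 XOR 11 = 11
Nim pile: Grundy value = 33. Running XOR: 11 XOR 33 = 42
Kayles strip: Grundy value = 7. Running XOR: 42 XOR 7 = 45
coin game: Grundy value = 0. Running XOR: 45 XOR 0 = 45
The combined Grundy value is 45.

45


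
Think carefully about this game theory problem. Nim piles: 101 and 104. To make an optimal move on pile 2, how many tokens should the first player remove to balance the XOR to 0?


Piles: 101 and 104
Current XOR: 101 XOR 104 = 13 (non-zero, so this is an N-position).
To make the XOR zero, we need to find a move that balances the piles.
For pile 2 (size 104): target = 104 XOR 13 = 101
We reduce pile 2 from 104 to 101.
Tokens removed: 104 - 101 = 3
Verification: 101 XOR 101 = 0

3


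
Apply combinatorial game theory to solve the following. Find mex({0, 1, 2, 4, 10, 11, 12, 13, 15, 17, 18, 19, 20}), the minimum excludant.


Set = {0, 1, 2, 4, 10, 11, 12, 13, 15, 17, 18, 19, 20}
0 is in the set.
1 is in the set.
2 is in the set.
3 is NOT in the set. This is the mex.
mex = 3

3


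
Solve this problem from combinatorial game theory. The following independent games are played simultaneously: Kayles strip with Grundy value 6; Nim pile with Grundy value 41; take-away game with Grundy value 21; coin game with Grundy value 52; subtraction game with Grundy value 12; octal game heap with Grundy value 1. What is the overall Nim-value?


By the Sprague-Grundy theorem, the Grundy value of a sum of games is the XOR of individual Grundy values.
Kayles strip: Grundy value = 6. Running XOR: 0 XOR 6 = 6
Nim pile: Grundy value = 41. Running XOR: 6 XOR 41 = 47
take-away game: Grundy value = 21. Running XOR: 47 XOR 21 = 58
coin game: Grundy value = 52. Running XOR: 58 XOR 52 = 14
subtraction game: Grundy value = 12. Running XOR: 14 XOR 12 = 2
octal game heap: Grundy value = 1. Running XOR: 2 XOR 1 = 3
The combined Grundy value is 3.

3


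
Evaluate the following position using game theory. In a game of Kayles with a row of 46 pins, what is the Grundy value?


Kayles: a move removes 1 or 2 adjacent pins from a contiguous row.
Removing pins from a row of k leaves two independent rows (a, b) with a + b = k - 1 (one pin) or a + b = k - 2 (two pins); an end removal gives a = 0.
By Sprague-Grundy, G(k) = mex{ G(a) XOR G(b) } over all these splits. G(0) = 0.
G(1): splits (0,0):0^0=0 -> mex({0}) = 1
G(2): splits (0,1):0^1=1 (0,0):0^0=0 -> mex({0, 1}) = 2
G(3): splits (0,2):0^2=2 (1,1):1^1=0 (0,1):0^1=1 -> mex({0, 1, 2}) = 3
G(4): splits (0,3):0^3=3 (1,2):1^2=3 (0,2):0^2=2 (1,1):1^1=0 -> mex({0, 2, 3}) = 1
G(5): splits (0,4):0^1=1 (1,3):1^3=2 (2,2):2^2=0 (0,3):0^3=3 (1,2):1^2=3 -> mex({0, 1, 2, 3}) = 4
G(6) = mex({0, 1, 2, 4}) = 3
G(7) = mex({0, 1, 3, 4, 5}) = 2
G(8) = mex({0, 2, 3, 5, 6}) = 1
G(9) = mex({0, 1, 2, 3, 6, 7}) = 4
G(10) = mex({0, 1, 3, 4, 5, 7}) = 2
G(11) = mex({0, 1, 2, 3, 4, 5}) = 6
G(12) = mex({0, 1, 2, 3, 5, 6, 7}) = 4
G(13) = mex({0, 2, 3, 4, 6, 7}) = 1
G(14) = mex({0, 1, 4, 5, 6, 7}) = 2
G(15) = mex({0, 1, 2, 3, 4, 5, 6}) = 7
G(16) = mex({0, 2, 3, 5, 6, 7}) = 1
G(17) = mex({0, 1, 2, 3, 5, 6, 7}) = 4
G(18) = mex({0, 1, 2, 4, 5, 6}) = 3
G(19) = mex({0, 1, 3, 4, 5, 7}) = 2
G(20) = mex({0, 2, 3, 4, 5, 6, 7}) = 1
G(21) = mex({0, 1, 2, 3, 5, 6, 7}) = 4
G(22) = mex({0, 1, 2, 3, 4, 5, 7}) = 6
G(23) = mex({0, 1, 2, 3, 4, 5, 6}) = 7
G(24) = mex({0, 1, 2, 3, 5, 6, 7}) = 4
G(25) = mex({0, 2, 3, 4, 6, 7}) = 1
G(26) = mex({0, 1, 3, 4, 5, 6, 7}) = 2
G(27) = mex({0, 1, 2, 3, 4, 5, 6, 7}) = 8
G(28) = mex({0, 1, 2, 3, 4, 6, 7, 8}) = 5
G(29) = mex({0, 1, 2, 3, 5, 6, 7, 8, 9}) = 4
G(30) = mex({0, 1, 2, 3, 4, 5, 6, 9, 10}) = 7
G(31) = mex({0, 1, 3, 4, 5, 7, 10, 11}) = 2
G(32) = mex({0, 2, 3, 4, 5, 6, 7, 9, 11}) = 1
G(33) = mex({0, 1, 2, 3, 4, 5, 6, 7, 9, 12}) = 8
G(34) = mex({0, 1, 2, 3, 4, 5, 7, 8, 11, 12}) = 6
G(35) = mex({0, 1, 2, 3, 4, 5, 6, 8, 9, 10, 11}) = 7
G(36) = mex({0, 1, 2, 3, 5, 6, 7, 9, 10}) = 4
G(37) = mex({0, 2, 3, 4, 6, 7, 9, 10, 11, 12}) = 1
G(38) = mex({0, 1, 3, 4, 5, 6, 7, 9, 10, 11, 12}) = 2
G(39) = mex({0, 1, 2, 4, 5, 6, 7, 9, 10, 12, 14}) = 3
G(40) = mex({0, 2, 3, 4, 6, 7, 11, 12, 14}) = 1
G(41) = mex({0, 1, 2, 3, 5, 6, 7, 9, 10, 11, 12}) = 4
G(42) = mex({0, 1, 2, 3, 4, 5, 6, 9, 10}) = 7
G(43) = mex({0, 1, 3, 4, 5, 7, 9, 10, 12, 15}) = 2
G(44) = mex({0, 2, 3, 4, 5, 6, 7, 9, 10, 12, 15}) = 1
G(45) = mex({0, 1, 2, 3, 4, 5, 6, 7, 9, 10, 12, 14}) = 8
G(46) = mex({0, 1, 3, 4, 5, 7, 8, 11, 12, 14}) = 2
Therefore G(46) = 2.

2


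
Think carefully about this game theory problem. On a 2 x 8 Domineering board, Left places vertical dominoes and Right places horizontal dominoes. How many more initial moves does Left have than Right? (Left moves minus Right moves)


Board is 2 x 8 (rows x cols).
Left (vertical) placements: (rows-1) * cols = 1 * 8 = 8
Right (horizontal) placements: rows * (cols-1) = 2 * 7 = 14
Advantage = Left - Right = 8 - 14 = -6

-6


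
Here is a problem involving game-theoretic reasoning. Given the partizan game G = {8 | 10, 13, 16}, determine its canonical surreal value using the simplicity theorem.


Left options: {8}, max = 8
Right options: {10, 13, 16}, min = 10
All options are numbers and max(Left) < min(Right), so by the simplicity theorem the value is the simplest (earliest-born) number strictly between 8 and 10.
The only integer strictly between 8 and 10 is 9.
No non-integer in the interval can be simpler: if x is a non-integer in the interval, then floor(x) or ceil(x) also lies in the interval (the interval contains an integer), and both are proper prefixes of x's sign expansion, i.e. born earlier. So the game value is 9.
Game value = 9

9


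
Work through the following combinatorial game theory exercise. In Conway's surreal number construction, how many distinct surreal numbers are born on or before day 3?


Day 0: {|} = 0 is born. Count = 1.
Day n: the number of surreal numbers born by day n is 2^(n+1) - 1.
By day 0: 2^1 - 1 = 1
By day 1: 2^2 - 1 = 3
By day 2: 2^3 - 1 = 7
By day 3: 2^4 - 1 = 15
By day 3: 15 surreal numbers.

15


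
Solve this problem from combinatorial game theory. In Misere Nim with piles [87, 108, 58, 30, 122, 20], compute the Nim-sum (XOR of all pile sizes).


We need the XOR (exclusive or) of all pile sizes.
After XOR-ing pile 1 (size 87): 0 XOR 87 = 87
After XOR-ing pile 2 (size 108): 87 XOR 108 = 59
After XOR-ing pile 3 (size 58): 59 XOR 58 = 1
After XOR-ing pile 4 (size 30): 1 XOR 30 = 31
After XOR-ing pile 5 (size 122): 31 XOR 122 = 101
After XOR-ing pile 6 (size 20): 101 XOR 20 = 113
The Nim-value of this position is 113.

113


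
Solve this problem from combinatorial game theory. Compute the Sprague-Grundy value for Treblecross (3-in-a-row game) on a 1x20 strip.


Treblecross: place X on empty cells; 3-in-a-row wins.
Playing within two cells of an existing X lets the opponent win at once, so sensible play treats the cells i-2..i+2 around each X as dead. The player left with no safe cell loses, so this is a normal-play take-away game on strips of safe cells.
Placing X at cell i (0-indexed) of a strip of k safe cells leaves independent strips of sizes max(0, i-2) and max(0, k-i-3). Hence G(k) = mex{ G(max(0,i-2)) XOR G(max(0,k-i-3)) : 0 <= i < k }, with G(0) = 0.
G(1): splits (0,0):0^0=0 -> mex({0}) = 1
G(2): splits (0,0):0^0=0 -> mex({0}) = 1
G(3): splits (0,0):0^0=0 -> mex({0}) = 1
G(4): splits (0,1):0^1=1 (0,0):0^0=0 -> mex({0, 1}) = 2
G(5): splits (0,2):0^1=1 (0,1):0^1=1 (0,0):0^0=0 -> mex({0, 1}) = 2
G(6) = mex({1}) = 0
G(7) = mex({0, 1, 2}) = 3
G(8) = mex({0, 1, 2}) = 3
G(9) = mex({0, 2}) = 1
G(10) = mex({0, 2, 3}) = 1
G(11) = mex({0, 3}) = 1
G(12) = mex({1, 3}) = 0
G(13) = mex({0, 1, 2, 3}) = 4
G(14) = mex({0, 1, 2}) = 3
G(15) = mex({0, 1, 2}) = 3
G(16) = mex({0, 1, 2, 4}) = 3
G(17) = mex({0, 1, 3, 4}) = 2
G(18) = mex({0, 1, 3, 4}) = 2
G(19) = mex({0, 1, 3, 5}) = 2
G(20) = mex({0, 1, 2, 3, 5}) = 4
Therefore G(20) = 4.

4


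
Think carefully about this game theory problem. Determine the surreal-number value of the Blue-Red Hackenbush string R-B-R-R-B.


Edges (from ground): R-B-R-R-B
By Berlekamp's sign-expansion rule, a Blue-Red Hackenbush stalk has the value of the surreal number whose sign sequence is the edge sequence with B -> + and R -> -.
Sign sequence: -+--+
Trace the sign expansion in the surreal number tree, starting from 0:
Edge 1: R (sign -) -> bounds (-inf, 0), value = -1
Edge 2: B (sign +) -> bounds (-1, 0), value = -1/2
Edge 3: R (sign -) -> bounds (-1, -1/2), value = -3/4
Edge 4: R (sign -) -> bounds (-1, -3/4), value = -7/8
Edge 5: B (sign +) -> bounds (-7/8, -3/4), value = -13/16
Game value = -13/16

-13/16


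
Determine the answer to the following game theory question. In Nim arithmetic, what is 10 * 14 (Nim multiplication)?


Nim multiplication is bilinear over XOR: (u XOR v) * w = (u*w) XOR (v*w).
So we split each operand into its bit components and XOR the pairwise Nim products.
10 = 2 + 8 (as XOR of powers of 2).
14 = 2 + 4 + 8 (as XOR of powers of 2).
Using the standard Nim-product table on single bits:
  2*2 = 3,   2*4 = 8,   2*8 = 12,
  4*4 = 6,   4*8 = 11,  8*8 = 13,
and  1*x = x (identity), k*l = l*k (commutative).
Pairwise Nim products:
  2 * 2 = 3
  2 * 4 = 8
  2 * 8 = 12
  8 * 2 = 12
  8 * 4 = 11
  8 * 8 = 13
XOR them: 3 XOR 8 XOR 12 XOR 12 XOR 11 XOR 13 = 13.
Result: 10 * 14 = 13 (in Nim).

13


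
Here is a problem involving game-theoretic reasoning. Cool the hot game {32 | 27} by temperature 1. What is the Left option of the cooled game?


Original game: {32 | 27} (a switch {a | b} with a > b).
Cooling by t (for t below the temperature (a - b)/2 = 5/2) taxes each move by t: {a | b} cooled by t is {a - t | b + t}.
Cooling amount: t = 1
Cooled Left option: 32 - 1 = 31
Cooled Right option: 27 + 1 = 28
Cooled game: {31 | 28}
Left option = 31

31


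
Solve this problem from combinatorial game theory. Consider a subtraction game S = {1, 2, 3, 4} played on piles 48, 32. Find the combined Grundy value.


Subtraction set: {1, 2, 3, 4}
For this subtraction set, G(n) = n mod 5 (period = max + 1 = 5).
Pile 1 (size 48): G(48) = 48 mod 5 = 3
Pile 2 (size 32): G(32) = 32 mod 5 = 2
Total Grundy value = XOR of all: 3 XOR 2 = 1

1


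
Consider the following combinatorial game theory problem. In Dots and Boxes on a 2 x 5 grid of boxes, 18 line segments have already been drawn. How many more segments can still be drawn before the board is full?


Grid: 2 x 5 boxes, i.e. 3 rows and 6 columns of dots.
Horizontal edges: (rows + 1) * cols = 3 * 5 = 15
Vertical edges: rows * (cols + 1) = 2 * 6 = 12
Total edges: 15 + 12 = 27
Edges drawn: 18
Remaining: 27 - 18 = 9

9


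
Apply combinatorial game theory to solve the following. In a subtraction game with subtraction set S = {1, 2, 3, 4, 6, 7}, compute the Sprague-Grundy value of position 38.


The subtraction set is S = {1, 2, 3, 4, 6, 7}.
G(k) = mex{ G(k - s) : s in S, s <= k }. We compute iteratively: G(0) = 0.
G(1) = mex({0}) = 1
G(2) = mex({0, 1}) = 2
G(3) = mex({0, 1, 2}) = 3
G(4) = mex({0, 1, 2, 3}) = 4
G(5) = mex({1, 2, 3, 4}) = 0
G(6) = mex({0, 2, 3, 4}) = 1
G(7) = mex({0, 1, 3, 4}) = 2
G(8) = mex({0, 1, 2, 4}) = 3
G(9) = mex({0, 1, 2, 3}) = 4
G(10) = mex({1, 2, 3, 4}) = 0
G(11) = mex({0, 2, 3, 4}) = 1
Observe that G(5)..G(11) = 0, 1, 2, 3, 4, 0, 1 repeats G(0)..G(6) = 0, 1, 2, 3, 4, 0, 1.
For k >= max(S) = 7, G(k) is determined by the previous 7 values G(k-7)..G(k-1); a window of 7 consecutive values has recurred shifted by 5, so by induction G(k + 5) = G(k) for all k >= 0: the sequence is periodic from the start with period 5.
One period: G(0..4) = 0, 1, 2, 3, 4.
38 mod 5 = 3, so G(38) = G(3) = 3.

3


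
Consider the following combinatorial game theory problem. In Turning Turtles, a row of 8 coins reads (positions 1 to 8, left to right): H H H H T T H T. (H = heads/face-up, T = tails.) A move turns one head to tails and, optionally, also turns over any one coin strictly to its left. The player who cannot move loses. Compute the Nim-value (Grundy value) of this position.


Coins: H H H H T T H T
Key fact: a single head at position k behaves exactly like a Nim heap of size k (turning it to T and optionally flipping a coin at j < k corresponds to moving the heap from k to j, or to 0), and heads combine as a disjunctive sum (two heads at the same place would cancel, matching j XOR j = 0). So the Nim-value is the XOR of the 1-indexed positions of the heads.
Face-up positions (1-indexed): [1, 2, 3, 4, 7]
XOR 0 with 1: 0 XOR 1 = 1
XOR 1 with 2: 1 XOR 2 = 3
XOR 3 with 3: 3 XOR 3 = 0
XOR 0 with 4: 0 XOR 4 = 4
XOR 4 with 7: 4 XOR 7 = 3
Nim-value = 3

3


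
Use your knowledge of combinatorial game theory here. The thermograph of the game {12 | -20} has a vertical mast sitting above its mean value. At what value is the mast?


Game = {12 | -20}, a switch {a | b} with numbers a > b.
Its thermograph has left wall a - t and right wall b + t, which meet at t = (a - b)/2, where both equal (a + b)/2. So the mast (mean value) is at (a + b)/2.
Mean = (12 + (-20))/2 = -8/2 = -4

-4


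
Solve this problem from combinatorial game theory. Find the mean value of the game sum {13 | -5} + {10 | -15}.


G1 = {13 | -5}, G2 = {10 | -15}
Each is a switch {a | b} with numbers a > b; its mean value is (a + b)/2, and mean value is additive over game sums: m(G1 + G2) = m(G1) + m(G2).
Mean of G1 = (13 + (-5))/2 = 8/2 = 4
Mean of G2 = (10 + (-15))/2 = -5/2 = -5/2
Mean of G1 + G2 = 4 + -5/2 = 3/2

3/2


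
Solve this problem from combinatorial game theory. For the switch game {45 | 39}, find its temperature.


The game is {45 | 39}, a switch {a | b} with numbers a > b.
Cooling {a | b} by t gives {a - t | b + t}, which stops being hot when a - t = b + t, i.e. at t = (a - b)/2. So the temperature of a switch is (a - b)/2.
Temperature = (Left option - Right option) / 2
= (45 - (39)) / 2
= 6 / 2
= 3

3


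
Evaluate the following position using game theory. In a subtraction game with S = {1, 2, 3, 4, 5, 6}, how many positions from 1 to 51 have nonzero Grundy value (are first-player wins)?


Subtraction set S = {1, 2, 3, 4, 5, 6}, so G(n) = n mod 7.
G(n) = 0 when n is a multiple of 7.
Multiples of 7 in [1, 51]: 7
N-positions (nonzero Grundy) = 51 - 7 = 44

44


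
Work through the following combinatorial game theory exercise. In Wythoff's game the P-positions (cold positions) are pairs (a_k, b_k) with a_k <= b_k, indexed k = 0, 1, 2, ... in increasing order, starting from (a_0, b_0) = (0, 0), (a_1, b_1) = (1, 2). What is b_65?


By Wythoff's theorem, a_k = floor(k * phi) and b_k = floor(k * phi^2) = a_k + k, where phi = (1 + sqrt(5))/2 is the golden ratio.
phi = (1 + sqrt(5))/2 = 1.618034
phi^2 = phi + 1 = 2.618034
k = 65
k * phi^2 = 65 * 2.618034 = 170.172209
b_65 = floor(k * phi^2) = 170 (check: a_65 + k = 105 + 65 = 170)

170


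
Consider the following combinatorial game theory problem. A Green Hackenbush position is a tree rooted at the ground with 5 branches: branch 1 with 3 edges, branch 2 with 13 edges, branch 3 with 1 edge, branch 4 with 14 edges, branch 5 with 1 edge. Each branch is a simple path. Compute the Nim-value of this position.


The tree has 5 branches from the ground vertex.
In Green Hackenbush, the Nim-value of a simple path of length k is k.
Branch 1: length 3, Nim-value = 3
Branch 2: length 13, Nim-value = 13
Branch 3: length 1, Nim-value = 1
Branch 4: length 14, Nim-value = 14
Branch 5: length 1, Nim-value = 1
Total Nim-value = XOR of all branch values:
0 XOR 3 = 3
3 XOR 13 = 14
14 XOR 1 = 15
15 XOR 14 = 1
1 XOR 1 = 0
Nim-value of the tree = 0

0


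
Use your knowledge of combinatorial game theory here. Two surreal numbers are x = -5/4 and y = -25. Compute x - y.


x = -5/4, y = -25
Converting to common denominator: 4
x = -5/4, y = -100/4
x - y = -5/4 - -25 = 95/4

95/4


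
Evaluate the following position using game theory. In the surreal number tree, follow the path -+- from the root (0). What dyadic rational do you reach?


Sign expansion: -+-
Rule: track bounds (lo, hi), initially (-inf, +inf). On '+', the current value becomes lo and we move to the simplest number in (value, hi): value + 1 if hi = +inf, otherwise the midpoint (value + hi)/2. On '-', the current value becomes hi and we move to value - 1 if lo = -inf, otherwise the midpoint (lo + value)/2.
Start at 0.
Step 1: sign = -, move left. Bounds: (-inf, 0). Value = -1
Step 2: sign = +, move right. Bounds: (-1, 0). Value = -1/2
Step 3: sign = -, move left. Bounds: (-1, -1/2). Value = -3/4
The surreal number with sign expansion -+- is -3/4.

-3/4


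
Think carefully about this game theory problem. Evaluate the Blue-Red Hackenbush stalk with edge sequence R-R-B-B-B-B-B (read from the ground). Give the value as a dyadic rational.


Edges (from ground): R-R-B-B-B-B-B
By Berlekamp's sign-expansion rule, a Blue-Red Hackenbush stalk has the value of the surreal number whose sign sequence is the edge sequence with B -> + and R -> -.
Sign sequence: --+++++
Trace the sign expansion in the surreal number tree, starting from 0:
Edge 1: R (sign -) -> bounds (-inf, 0), value = -1
Edge 2: R (sign -) -> bounds (-inf, -1), value = -2
Edge 3: B (sign +) -> bounds (-2, -1), value = -3/2
Edge 4: B (sign +) -> bounds (-3/2, -1), value = -5/4
Edge 5: B (sign +) -> bounds (-5/4, -1), value = -9/8
Edge 6: B (sign +) -> bounds (-9/8, -1), value = -17/16
Edge 7: B (sign +) -> bounds (-17/16, -1), value = -33/32
Game value = -33/32

-33/32


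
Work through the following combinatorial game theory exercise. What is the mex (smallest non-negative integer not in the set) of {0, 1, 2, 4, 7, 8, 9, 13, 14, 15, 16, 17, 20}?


Set = {0, 1, 2, 4, 7, 8, 9, 13, 14, 15, 16, 17, 20}
0 is in the set.
1 is in the set.
2 is in the set.
3 is NOT in the set. This is the mex.
mex = 3

3


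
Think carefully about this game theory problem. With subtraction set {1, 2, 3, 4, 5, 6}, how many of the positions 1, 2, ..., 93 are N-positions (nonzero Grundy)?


Subtraction set S = {1, 2, 3, 4, 5, 6}, so G(n) = n mod 7.
G(n) = 0 when n is a multiple of 7.
Multiples of 7 in [1, 93]: 13
N-positions (nonzero Grundy) = 93 - 13 = 80

80


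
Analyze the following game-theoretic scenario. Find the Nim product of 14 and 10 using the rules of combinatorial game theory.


Nim multiplication is bilinear over XOR: (u XOR v) * w = (u*w) XOR (v*w).
So we split each operand into its bit components and XOR the pairwise Nim products.
14 = 2 + 4 + 8 (as XOR of powers of 2).
10 = 2 + 8 (as XOR of powers of 2).
Using the standard Nim-product table on single bits:
  2*2 = 3,   2*4 = 8,   2*8 = 12,
  4*4 = 6,   4*8 = 11,  8*8 = 13,
and  1*x = x (identity), k*l = l*k (commutative).
Pairwise Nim products:
  2 * 2 = 3
  2 * 8 = 12
  4 * 2 = 8
  4 * 8 = 11
  8 * 2 = 12
  8 * 8 = 13
XOR them: 3 XOR 12 XOR 8 XOR 11 XOR 12 XOR 13 = 13.
Result: 14 * 10 = 13 (in Nim).

13


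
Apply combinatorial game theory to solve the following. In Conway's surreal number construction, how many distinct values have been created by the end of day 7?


Day 0: {|} = 0 is born. Count = 1.
Day n: the number of surreal numbers born by day n is 2^(n+1) - 1.
By day 0: 2^1 - 1 = 1
By day 1: 2^2 - 1 = 3
By day 2: 2^3 - 1 = 7
By day 3: 2^4 - 1 = 15
By day 4: 2^5 - 1 = 31
By day 5: 2^6 - 1 = 63
By day 6: 2^7 - 1 = 127
By day 7: 2^8 - 1 = 255
By day 7: 255 surreal numbers.

255


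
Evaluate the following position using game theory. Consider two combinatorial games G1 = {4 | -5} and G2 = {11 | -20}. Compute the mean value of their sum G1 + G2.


G1 = {4 | -5}, G2 = {11 | -20}
Each is a switch {a | b} with numbers a > b; its mean value is (a + b)/2, and mean value is additive over game sums: m(G1 + G2) = m(G1) + m(G2).
Mean of G1 = (4 + (-5))/2 = -1/2 = -1/2
Mean of G2 = (11 + (-20))/2 = -9/2 = -9/2
Mean of G1 + G2 = -1/2 + -9/2 = -5

-5


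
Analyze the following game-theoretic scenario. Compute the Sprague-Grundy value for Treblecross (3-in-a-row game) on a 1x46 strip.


Treblecross: place X on empty cells; 3-in-a-row wins.
Playing within two cells of an existing X lets the opponent win at once, so sensible play treats the cells i-2..i+2 around each X as dead. The player left with no safe cell loses, so this is a normal-play take-away game on strips of safe cells.
Placing X at cell i (0-indexed) of a strip of k safe cells leaves independent strips of sizes max(0, i-2) and max(0, k-i-3). Hence G(k) = mex{ G(max(0,i-2)) XOR G(max(0,k-i-3)) : 0 <= i < k }, with G(0) = 0.
G(1): splits (0,0):0^0=0 -> mex({0}) = 1
G(2): splits (0,0):0^0=0 -> mex({0}) = 1
G(3): splits (0,0):0^0=0 -> mex({0}) = 1
G(4): splits (0,1):0^1=1 (0,0):0^0=0 -> mex({0, 1}) = 2
G(5): splits (0,2):0^1=1 (0,1):0^1=1 (0,0):0^0=0 -> mex({0, 1}) = 2
G(6) = mex({1}) = 0
G(7) = mex({0, 1, 2}) = 3
G(8) = mex({0, 1, 2}) = 3
G(9) = mex({0, 2}) = 1
G(10) = mex({0, 2, 3}) = 1
G(11) = mex({0, 3}) = 1
G(12) = mex({1, 3}) = 0
G(13) = mex({0, 1, 2, 3}) = 4
G(14) = mex({0, 1, 2}) = 3
G(15) = mex({0, 1, 2}) = 3
G(16) = mex({0, 1, 2, 4}) = 3
G(17) = mex({0, 1, 3, 4}) = 2
G(18) = mex({0, 1, 3, 4}) = 2
G(19) = mex({0, 1, 3, 5}) = 2
G(20) = mex({0, 1, 2, 3, 5}) = 4
G(21) = mex({0, 1, 2, 3, 5}) = 4
G(22) = mex({1, 2, 6}) = 0
G(23) = mex({0, 1, 2, 3, 4, 6}) = 5
G(24) = mex({0, 1, 2, 3, 4}) = 5
G(25) = mex({0, 1, 3, 4, 7}) = 2
G(26) = mex({0, 1, 3, 4, 5, 7}) = 2
G(27) = mex({0, 1, 3, 5}) = 2
G(28) = mex({0, 1, 2, 5}) = 3
G(29) = mex({0, 1, 2, 4, 5, 6}) = 3
G(30) = mex({1, 2, 4, 6}) = 0
G(31) = mex({0, 1, 2, 3, 4, 6}) = 5
G(32) = mex({1, 2, 3, 4, 7}) = 0
G(33) = mex({0, 3, 7}) = 1
G(34) = mex({0, 2, 3, 5, 7}) = 1
G(35) = mex({0, 2, 3, 5, 6}) = 1
G(36) = mex({0, 1, 2, 5, 6}) = 3
G(37) = mex({0, 1, 2, 4, 5, 6}) = 3
G(38) = mex({0, 1, 2, 4}) = 3
G(39) = mex({0, 1, 2, 3, 4, 7}) = 5
G(40) = mex({0, 1, 2, 3, 4, 5, 7}) = 6
G(41) = mex({0, 1, 2, 3, 5, 7}) = 4
G(42) = mex({0, 1, 2, 3, 5, 6, 7}) = 4
G(43) = mex({0, 2, 3, 5, 6}) = 1
G(44) = mex({1, 2, 3, 4, 5, 6}) = 0
G(45) = mex({0, 1, 2, 3, 4, 6, 7}) = 5
G(46) = mex({0, 1, 2, 3, 4, 7}) = 5
Therefore G(46) = 5.

5


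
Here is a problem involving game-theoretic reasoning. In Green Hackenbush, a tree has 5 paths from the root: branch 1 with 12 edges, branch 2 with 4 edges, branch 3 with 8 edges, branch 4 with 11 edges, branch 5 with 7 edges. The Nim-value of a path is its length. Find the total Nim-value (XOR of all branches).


The tree has 5 branches from the ground vertex.
In Green Hackenbush, the Nim-value of a simple path of length k is k.
Branch 1: length 12, Nim-value = 12
Branch 2: length 4, Nim-value = 4
Branch 3: length 8, Nim-value = 8
Branch 4: length 11, Nim-value = 11
Branch 5: length 7, Nim-value = 7
Total Nim-value = XOR of all branch values:
0 XOR 12 = 12
12 XOR 4 = 8
8 XOR 8 = 0
0 XOR 11 = 11
11 XOR 7 = 12
Nim-value of the tree = 12

12


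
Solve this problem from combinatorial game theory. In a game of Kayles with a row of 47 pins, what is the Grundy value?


Kayles: a move removes 1 or 2 adjacent pins from a contiguous row.
Removing pins from a row of k leaves two independent rows (a, b) with a + b = k - 1 (one pin) or a + b = k - 2 (two pins); an end removal gives a = 0.
By Sprague-Grundy, G(k) = mex{ G(a) XOR G(b) } over all these splits. G(0) = 0.
G(1): splits (0,0):0^0=0 -> mex({0}) = 1
G(2): splits (0,1):0^1=1 (0,0):0^0=0 -> mex({0, 1}) = 2
G(3): splits (0,2):0^2=2 (1,1):1^1=0 (0,1):0^1=1 -> mex({0, 1, 2}) = 3
G(4): splits (0,3):0^3=3 (1,2):1^2=3 (0,2):0^2=2 (1,1):1^1=0 -> mex({0, 2, 3}) = 1
G(5): splits (0,4):0^1=1 (1,3):1^3=2 (2,2):2^2=0 (0,3):0^3=3 (1,2):1^2=3 -> mex({0, 1, 2, 3}) = 4
G(6) = mex({0, 1, 2, 4}) = 3
G(7) = mex({0, 1, 3, 4, 5}) = 2
G(8) = mex({0, 2, 3, 5, 6}) = 1
G(9) = mex({0, 1, 2, 3, 6, 7}) = 4
G(10) = mex({0, 1, 3, 4, 5, 7}) = 2
G(11) = mex({0, 1, 2, 3, 4, 5}) = 6
G(12) = mex({0, 1, 2, 3, 5, 6, 7}) = 4
G(13) = mex({0, 2, 3, 4, 6, 7}) = 1
G(14) = mex({0, 1, 4, 5, 6, 7}) = 2
G(15) = mex({0, 1, 2, 3, 4, 5, 6}) = 7
G(16) = mex({0, 2, 3, 5, 6, 7}) = 1
G(17) = mex({0, 1, 2, 3, 5, 6, 7}) = 4
G(18) = mex({0, 1, 2, 4, 5, 6}) = 3
G(19) = mex({0, 1, 3, 4, 5, 7}) = 2
G(20) = mex({0, 2, 3, 4, 5, 6, 7}) = 1
G(21) = mex({0, 1, 2, 3, 5, 6, 7}) = 4
G(22) = mex({0, 1, 2, 3, 4, 5, 7}) = 6
G(23) = mex({0, 1, 2, 3, 4, 5, 6}) = 7
G(24) = mex({0, 1, 2, 3, 5, 6, 7}) = 4
G(25) = mex({0, 2, 3, 4, 6, 7}) = 1
G(26) = mex({0, 1, 3, 4, 5, 6, 7}) = 2
G(27) = mex({0, 1, 2, 3, 4, 5, 6, 7}) = 8
G(28) = mex({0, 1, 2, 3, 4, 6, 7, 8}) = 5
G(29) = mex({0, 1, 2, 3, 5, 6, 7, 8, 9}) = 4
G(30) = mex({0, 1, 2, 3, 4, 5, 6, 9, 10}) = 7
G(31) = mex({0, 1, 3, 4, 5, 7, 10, 11}) = 2
G(32) = mex({0, 2, 3, 4, 5, 6, 7, 9, 11}) = 1
G(33) = mex({0, 1, 2, 3, 4, 5, 6, 7, 9, 12}) = 8
G(34) = mex({0, 1, 2, 3, 4, 5, 7, 8, 11, 12}) = 6
G(35) = mex({0, 1, 2, 3, 4, 5, 6, 8, 9, 10, 11}) = 7
G(36) = mex({0, 1, 2, 3, 5, 6, 7, 9, 10}) = 4
G(37) = mex({0, 2, 3, 4, 6, 7, 9, 10, 11, 12}) = 1
G(38) = mex({0, 1, 3, 4, 5, 6, 7, 9, 10, 11, 12}) = 2
G(39) = mex({0, 1, 2, 4, 5, 6, 7, 9, 10, 12, 14}) = 3
G(40) = mex({0, 2, 3, 4, 6, 7, 11, 12, 14}) = 1
G(41) = mex({0, 1, 2, 3, 5, 6, 7, 9, 10, 11, 12}) = 4
G(42) = mex({0, 1, 2, 3, 4, 5, 6, 9, 10}) = 7
G(43) = mex({0, 1, 3, 4, 5, 7, 9, 10, 12, 15}) = 2
G(44) = mex({0, 2, 3, 4, 5, 6, 7, 9, 10, 12, 15}) = 1
G(45) = mex({0, 1, 2, 3, 4, 5, 6, 7, 9, 10, 12, 14}) = 8
G(46) = mex({0, 1, 3, 4, 5, 7, 8, 11, 12, 14}) = 2
G(47) = mex({0, 1, 2, 3, 4, 5, 6, 8, 9, 10, 11, 12}) = 7
Therefore G(47) = 7.

7


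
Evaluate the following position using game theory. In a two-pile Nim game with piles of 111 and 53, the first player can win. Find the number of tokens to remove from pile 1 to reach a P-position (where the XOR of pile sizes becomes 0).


Piles: 111 and 53
Current XOR: 111 XOR 53 = 90 (non-zero, so this is an N-position).
To make the XOR zero, we need to find a move that balances the piles.
For pile 1 (size 111): target = 111 XOR 90 = 53
We reduce pile 1 from 111 to 53.
Tokens removed: 111 - 53 = 58
Verification: 53 XOR 53 = 0

58


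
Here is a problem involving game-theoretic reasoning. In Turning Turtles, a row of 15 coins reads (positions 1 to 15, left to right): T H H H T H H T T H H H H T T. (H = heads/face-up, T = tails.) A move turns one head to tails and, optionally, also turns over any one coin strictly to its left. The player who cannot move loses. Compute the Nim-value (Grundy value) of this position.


Coins: T H H H T H H T T H H H H T T
Key fact: a single head at position k behaves exactly like a Nim heap of size k (turning it to T and optionally flipping a coin at j < k corresponds to moving the heap from k to j, or to 0), and heads combine as a disjunctive sum (two heads at the same place would cancel, matching j XOR j = 0). So the Nim-value is the XOR of the 1-indexed positions of the heads.
Face-up positions (1-indexed): [2, 3, 4, 6, 7, 10, 11, 12, 13]
XOR 0 with 2: 0 XOR 2 = 2
XOR 2 with 3: 2 XOR 3 = 1
XOR 1 with 4: 1 XOR 4 = 5
XOR 5 with 6: 5 XOR 6 = 3
XOR 3 with 7: 3 XOR 7 = 4
XOR 4 with 10: 4 XOR 10 = 14
XOR 14 with 11: 14 XOR 11 = 5
XOR 5 with 12: 5 XOR 12 = 9
XOR 9 with 13: 9 XOR 13 = 4
Nim-value = 4

4


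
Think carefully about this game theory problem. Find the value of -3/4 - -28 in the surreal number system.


x = -3/4, y = -28
Converting to common denominator: 4
x = -3/4, y = -112/4
x - y = -3/4 - -28 = 109/4

109/4


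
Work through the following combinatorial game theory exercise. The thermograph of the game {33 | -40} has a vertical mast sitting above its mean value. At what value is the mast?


Game = {33 | -40}, a switch {a | b} with numbers a > b.
Its thermograph has left wall a - t and right wall b + t, which meet at t = (a - b)/2, where both equal (a + b)/2. So the mast (mean value) is at (a + b)/2.
Mean = (33 + (-40))/2 = -7/2 = -7/2

-7/2


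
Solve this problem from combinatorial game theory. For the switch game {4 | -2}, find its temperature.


The game is {4 | -2}, a switch {a | b} with numbers a > b.
Cooling {a | b} by t gives {a - t | b + t}, which stops being hot when a - t = b + t, i.e. at t = (a - b)/2. So the temperature of a switch is (a - b)/2.
Temperature = (Left option - Right option) / 2
= (4 - (-2)) / 2
= 6 / 2
= 3

3


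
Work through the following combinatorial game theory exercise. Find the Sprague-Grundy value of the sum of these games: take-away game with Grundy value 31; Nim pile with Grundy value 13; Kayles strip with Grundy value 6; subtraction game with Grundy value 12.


By the Sprague-Grundy theorem, the Grundy value of a sum of games is the XOR of individual Grundy values.
take-away game: Grundy value = 31. Running XOR: 0 XOR 31 = 31
Nim pile: Grundy value = 13. Running XOR: 31 XOR 13 = 18
Kayles strip: Grundy value = 6. Running XOR: 18 XOR 6 = 20
subtraction game: Grundy value = 12. Running XOR: 20 XOR 12 = 24
The combined Grundy value is 24.

24


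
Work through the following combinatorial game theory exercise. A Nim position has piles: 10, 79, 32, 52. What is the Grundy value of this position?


We need the XOR (exclusive or) of all pile sizes.
After XOR-ing pile 1 (size 10): 0 XOR 10 = 10
After XOR-ing pile 2 (size 79): 10 XOR 79 = 69
After XOR-ing pile 3 (size 32): 69 XOR 32 = 101
After XOR-ing pile 4 (size 52): 101 XOR 52 = 81
The Nim-value of this position is 81.

81


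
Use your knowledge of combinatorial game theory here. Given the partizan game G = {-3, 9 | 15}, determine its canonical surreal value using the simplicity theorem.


Left options: {-3, 9}, max = 9
Right options: {15}, min = 15
All options are numbers and max(Left) < min(Right), so by the simplicity theorem the value is the simplest (earliest-born) number strictly between 9 and 15.
Integers 10 through 14 all lie strictly between 9 and 15.
Among integers, the simplest (lowest birthday = smallest |n|; 0 is born on day 0, +-n on day n) is 10.
No non-integer in the interval can be simpler: if x is a non-integer in the interval, then floor(x) or ceil(x) also lies in the interval (the interval contains an integer), and both are proper prefixes of x's sign expansion, i.e. born earlier. So the game value is 10.
Game value = 10

10


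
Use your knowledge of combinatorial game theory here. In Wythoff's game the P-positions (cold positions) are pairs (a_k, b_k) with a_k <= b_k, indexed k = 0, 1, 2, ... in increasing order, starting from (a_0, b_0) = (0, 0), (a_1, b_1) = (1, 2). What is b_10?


By Wythoff's theorem, a_k = floor(k * phi) and b_k = floor(k * phi^2) = a_k + k, where phi = (1 + sqrt(5))/2 is the golden ratio.
phi = (1 + sqrt(5))/2 = 1.618034
phi^2 = phi + 1 = 2.618034
k = 10
k * phi^2 = 10 * 2.618034 = 26.180340
b_10 = floor(k * phi^2) = 26 (check: a_10 + k = 16 + 10 = 26)

26


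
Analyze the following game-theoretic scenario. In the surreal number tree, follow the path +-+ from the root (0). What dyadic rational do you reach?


Sign expansion: +-+
Rule: track bounds (lo, hi), initially (-inf, +inf). On '+', the current value becomes lo and we move to the simplest number in (value, hi): value + 1 if hi = +inf, otherwise the midpoint (value + hi)/2. On '-', the current value becomes hi and we move to value - 1 if lo = -inf, otherwise the midpoint (lo + value)/2.
Start at 0.
Step 1: sign = +, move right. Bounds: (0, +inf). Value = 1
Step 2: sign = -, move left. Bounds: (0, 1). Value = 1/2
Step 3: sign = +, move right. Bounds: (1/2, 1). Value = 3/4
The surreal number with sign expansion +-+ is 3/4.

3/4


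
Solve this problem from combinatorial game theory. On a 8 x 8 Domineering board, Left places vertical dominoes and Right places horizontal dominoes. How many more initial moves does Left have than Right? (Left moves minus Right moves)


Board is 8 x 8 (rows x cols).
Left (vertical) placements: (rows-1) * cols = 7 * 8 = 56
Right (horizontal) placements: rows * (cols-1) = 8 * 7 = 56
Advantage = Left - Right = 56 - 56 = 0

0


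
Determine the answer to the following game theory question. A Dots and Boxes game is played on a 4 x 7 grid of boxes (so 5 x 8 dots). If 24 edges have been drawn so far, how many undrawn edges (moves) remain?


Grid: 4 x 7 boxes, i.e. 5 rows and 8 columns of dots.
Horizontal edges: (rows + 1) * cols = 5 * 7 = 35
Vertical edges: rows * (cols + 1) = 4 * 8 = 32
Total edges: 35 + 32 = 67
Edges drawn: 24
Remaining: 67 - 24 = 43

43


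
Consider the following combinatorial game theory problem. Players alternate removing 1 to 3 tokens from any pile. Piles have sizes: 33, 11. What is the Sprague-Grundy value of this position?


Subtraction set: {1, 2, 3}
For this subtraction set, G(n) = n mod 4 (period = max + 1 = 4).
Pile 1 (size 33): G(33) = 33 mod 4 = 1
Pile 2 (size 11): G(11) = 11 mod 4 = 3
Total Grundy value = XOR of all: 1 XOR 3 = 2

2


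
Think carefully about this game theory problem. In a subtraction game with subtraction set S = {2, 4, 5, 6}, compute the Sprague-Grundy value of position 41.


The subtraction set is S = {2, 4, 5, 6}.
G(k) = mex{ G(k - s) : s in S, s <= k }. We compute iteratively: G(0) = 0.
G(1) = mex({}) = 0
G(2) = mex({0}) = 1
G(3) = mex({0}) = 1
G(4) = mex({0, 1}) = 2
G(5) = mex({0, 1}) = 2
G(6) = mex({0, 1, 2}) = 3
G(7) = mex({0, 1, 2}) = 3
G(8) = mex({1, 2, 3}) = 0
G(9) = mex({1, 2, 3}) = 0
G(10) = mex({0, 2, 3}) = 1
G(11) = mex({0, 2, 3}) = 1
G(12) = mex({0, 1, 3}) = 2
G(13) = mex({0, 1, 3}) = 2
Observe that G(8)..G(13) = 0, 0, 1, 1, 2, 2 repeats G(0)..G(5) = 0, 0, 1, 1, 2, 2.
For k >= max(S) = 6, G(k) is determined by the previous 6 values G(k-6)..G(k-1); a window of 6 consecutive values has recurred shifted by 8, so by induction G(k + 8) = G(k) for all k >= 0: the sequence is periodic from the start with period 8.
One period: G(0..7) = 0, 0, 1, 1, 2, 2, 3, 3.
41 mod 8 = 1, so G(41) = G(1) = 0.

0


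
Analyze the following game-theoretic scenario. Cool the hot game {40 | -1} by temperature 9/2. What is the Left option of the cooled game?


Original game: {40 | -1} (a switch {a | b} with a > b).
Cooling by t (for t below the temperature (a - b)/2 = 41/2) taxes each move by t: {a | b} cooled by t is {a - t | b + t}.
Cooling amount: t = 9/2
Cooled Left option: 40 - 9/2 = 71/2
Cooled Right option: -1 + 9/2 = 7/2
Cooled game: {71/2 | 7/2}
Left option = 71/2

71/2


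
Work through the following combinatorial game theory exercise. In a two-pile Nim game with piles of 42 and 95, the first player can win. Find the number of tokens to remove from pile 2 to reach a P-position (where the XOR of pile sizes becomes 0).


Piles: 42 and 95
Current XOR: 42 XOR 95 = 117 (non-zero, so this is an N-position).
To make the XOR zero, we need to find a move that balances the piles.
For pile 2 (size 95): target = 95 XOR 117 = 42
We reduce pile 2 from 95 to 42.
Tokens removed: 95 - 42 = 53
Verification: 42 XOR 42 = 0

53


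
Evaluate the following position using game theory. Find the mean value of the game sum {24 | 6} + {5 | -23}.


G1 = {24 | 6}, G2 = {5 | -23}
Each is a switch {a | b} with numbers a > b; its mean value is (a + b)/2, and mean value is additive over game sums: m(G1 + G2) = m(G1) + m(G2).
Mean of G1 = (24 + (6))/2 = 30/2 = 15
Mean of G2 = (5 + (-23))/2 = -18/2 = -9
Mean of G1 + G2 = 15 + -9 = 6

6


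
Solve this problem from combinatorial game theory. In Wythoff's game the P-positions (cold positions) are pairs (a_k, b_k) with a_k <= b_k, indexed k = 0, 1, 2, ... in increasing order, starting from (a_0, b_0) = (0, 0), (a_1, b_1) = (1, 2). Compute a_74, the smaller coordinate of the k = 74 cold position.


By Wythoff's theorem, a_k = floor(k * phi) and b_k = floor(k * phi^2) = a_k + k, where phi = (1 + sqrt(5))/2 is the golden ratio.
phi = (1 + sqrt(5))/2 = 1.618034
k = 74
k * phi = 74 * 1.618034 = 119.734515
a_74 = floor(k * phi) = 119

119
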